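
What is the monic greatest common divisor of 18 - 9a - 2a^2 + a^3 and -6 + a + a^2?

Euclidean algorithm in ℚ[a]:
  a^3 - 2a^2 - 9a + 18 = (a - 3)(a^2 + a - 6) + (0)
The last nonzero remainder a^2 + a - 6 is already monic.

-6 + a + a^2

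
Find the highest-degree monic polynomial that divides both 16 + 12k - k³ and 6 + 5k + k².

2 + k

Repeated division with remainder:
  -k³ + 12k + 16 = (-k + 5)(k² + 5k + 6) + (-7k - 14)
  k² + 5k + 6 = (-(1/7)k - 3/7)(-7k - 14) + (0)
Last nonzero remainder: -7k - 14. Dividing through by -7 gives the monic gcd k + 2.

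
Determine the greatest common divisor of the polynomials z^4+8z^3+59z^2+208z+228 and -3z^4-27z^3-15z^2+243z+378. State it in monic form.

By polynomial division,
  z^4+8z^3+59z^2+208z+228 = (-1/3)(-3z^4-27z^3-15z^2+243z+378) + (-z^3+54z^2+289z+354)
  -3z^4-27z^3-15z^2+243z+378 = (3z+189)(-z^3+54z^2+289z+354) + (-11088z^2-55440z-66528)
  -z^3+54z^2+289z+354 = ((1/11088)z-59/11088)(-11088z^2-55440z-66528) + (0)
Last nonzero remainder: -11088z^2-55440z-66528. Dividing through by -11088 gives the monic gcd z^2+5z+6.

z^2+5z+6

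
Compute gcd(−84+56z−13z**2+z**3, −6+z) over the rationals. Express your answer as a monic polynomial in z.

−6+z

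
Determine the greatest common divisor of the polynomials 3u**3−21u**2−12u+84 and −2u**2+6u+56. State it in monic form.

u−7

Euclidean algorithm in ℚ[u]:
  3u**3−21u**2−12u+84 = (−(3/2)u+6)(−2u**2+6u+56) + (36u−252)
  −2u**2+6u+56 = (−(1/18)u−2/9)(36u−252) + (0)
Last nonzero remainder: 36u−252. Dividing through by 36 gives the monic gcd u−7.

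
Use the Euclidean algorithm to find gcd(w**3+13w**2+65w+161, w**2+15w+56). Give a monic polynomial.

Repeated division with remainder:
  w**3+13w**2+65w+161 = (w-2)(w**2+15w+56) + (39w+273)
  w**2+15w+56 = ((1/39)w+8/39)(39w+273) + (0)
Last nonzero remainder: 39w+273. Dividing through by 39 gives the monic gcd w+7.

w+7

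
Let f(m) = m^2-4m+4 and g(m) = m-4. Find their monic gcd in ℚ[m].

1

Euclidean algorithm in ℚ[m]:
  m^2-4m+4 = (m)(m-4) + (4)
  m-4 = ((1/4)m-1)(4) + (0)
The last nonzero remainder is the constant 4, so the polynomials are coprime and gcd = 1.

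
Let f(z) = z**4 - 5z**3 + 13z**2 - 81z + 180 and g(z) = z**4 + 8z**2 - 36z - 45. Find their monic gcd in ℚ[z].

z**3 - z**2 + 9z - 45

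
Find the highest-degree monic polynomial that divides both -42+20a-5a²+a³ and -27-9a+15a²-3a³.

Apply the Euclidean algorithm:
  a³-5a²+20a-42 = (-1/3)(-3a³+15a²-9a-27) + (17a-51)
  -3a³+15a²-9a-27 = (-(3/17)a²+(6/17)a+9/17)(17a-51) + (0)
Last nonzero remainder: 17a-51. Dividing through by 17 gives the monic gcd a-3.

-3+a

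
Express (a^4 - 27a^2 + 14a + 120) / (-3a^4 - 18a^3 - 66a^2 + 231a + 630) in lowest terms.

(-a^2 - a + 20)/(3a^2 + 21a + 105)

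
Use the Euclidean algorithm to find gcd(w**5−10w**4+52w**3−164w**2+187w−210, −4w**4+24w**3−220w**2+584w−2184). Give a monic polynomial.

By polynomial division,
  w**5−10w**4+52w**3−164w**2+187w−210 = (−(1/4)w+1)(−4w**4+24w**3−220w**2+584w−2184) + (−27w**3+202w**2−943w+1974)
  −4w**4+24w**3−220w**2+584w−2184 = ((4/27)w+160/729)(−27w**3+202w**2−943w+1974) + (−(90856/729)w**2+(363424/729)w−635992/243)
  −27w**3+202w**2−943w+1974 = ((19683/90856)w−34263/45428)(−(90856/729)w**2+(363424/729)w−635992/243) + (0)
Last nonzero remainder: −(90856/729)w**2+(363424/729)w−635992/243. Dividing through by −90856/729 gives the monic gcd w**2−4w+21.

w**2−4w+21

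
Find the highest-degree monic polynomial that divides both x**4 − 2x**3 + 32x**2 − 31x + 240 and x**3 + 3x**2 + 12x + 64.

x**2 − x + 16

Euclidean algorithm in ℚ[x]:
  x**4 − 2x**3 + 32x**2 − 31x + 240 = (x − 5)(x**3 + 3x**2 + 12x + 64) + (35x**2 − 35x + 560)
  x**3 + 3x**2 + 12x + 64 = ((1/35)x + 4/35)(35x**2 − 35x + 560) + (0)
Last nonzero remainder: 35x**2 − 35x + 560. Dividing through by 35 gives the monic gcd x**2 − x + 16.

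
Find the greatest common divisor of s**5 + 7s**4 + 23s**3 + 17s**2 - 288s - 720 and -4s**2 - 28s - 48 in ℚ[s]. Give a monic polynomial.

s**2 + 7s + 12

Euclidean algorithm in ℚ[s]:
  s**5 + 7s**4 + 23s**3 + 17s**2 - 288s - 720 = (-(1/4)s**3 - (11/4)s + 15)(-4s**2 - 28s - 48) + (0)
Last nonzero remainder: -4s**2 - 28s - 48. Dividing through by -4 gives the monic gcd s**2 + 7s + 12.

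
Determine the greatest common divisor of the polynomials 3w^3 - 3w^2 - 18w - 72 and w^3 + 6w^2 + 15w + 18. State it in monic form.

w^2 + 3w + 6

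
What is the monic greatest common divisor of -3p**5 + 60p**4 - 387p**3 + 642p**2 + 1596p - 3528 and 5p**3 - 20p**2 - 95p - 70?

p**2 - 5p - 14

Repeated division with remainder:
  -3p**5 + 60p**4 - 387p**3 + 642p**2 + 1596p - 3528 = (-(3/5)p**2 + (48/5)p - 252/5)(5p**3 - 20p**2 - 95p - 70) + (504p**2 - 2520p - 7056)
  5p**3 - 20p**2 - 95p - 70 = ((5/504)p + 5/504)(504p**2 - 2520p - 7056) + (0)
Last nonzero remainder: 504p**2 - 2520p - 7056. Dividing through by 504 gives the monic gcd p**2 - 5p - 14.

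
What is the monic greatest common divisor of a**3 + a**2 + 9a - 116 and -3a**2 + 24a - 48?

Euclidean algorithm in ℚ[a]:
  a**3 + a**2 + 9a - 116 = (-(1/3)a - 3)(-3a**2 + 24a - 48) + (65a - 260)
  -3a**2 + 24a - 48 = (-(3/65)a + 12/65)(65a - 260) + (0)
Last nonzero remainder: 65a - 260. Dividing through by 65 gives the monic gcd a - 4.

a - 4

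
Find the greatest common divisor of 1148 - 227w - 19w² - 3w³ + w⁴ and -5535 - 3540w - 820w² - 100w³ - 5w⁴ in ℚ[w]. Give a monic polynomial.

41 + 8w + w²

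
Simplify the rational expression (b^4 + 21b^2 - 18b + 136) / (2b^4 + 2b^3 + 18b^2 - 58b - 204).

Euclidean algorithm in ℚ[b]:
  b^4 + 21b^2 - 18b + 136 = (1/2)(2b^4 + 2b^3 + 18b^2 - 58b - 204) + (-b^3 + 12b^2 + 11b + 238)
  2b^4 + 2b^3 + 18b^2 - 58b - 204 = (-2b - 26)(-b^3 + 12b^2 + 11b + 238) + (352b^2 + 704b + 5984)
  -b^3 + 12b^2 + 11b + 238 = (-(1/352)b + 7/176)(352b^2 + 704b + 5984) + (0)
Last nonzero remainder: 352b^2 + 704b + 5984. Dividing through by 352 gives the monic gcd b^2 + 2b + 17.
Cancel b^2 + 2b + 17 from numerator and denominator to get the reduced form.

(b^2 - 2b + 8)/(2b^2 - 2b - 12)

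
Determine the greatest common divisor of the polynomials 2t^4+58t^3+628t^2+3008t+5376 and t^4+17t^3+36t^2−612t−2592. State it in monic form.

Repeated division with remainder:
  2t^4+58t^3+628t^2+3008t+5376 = (2)(t^4+17t^3+36t^2−612t−2592) + (24t^3+556t^2+4232t+10560)
  t^4+17t^3+36t^2−612t−2592 = ((1/24)t−37/144)(24t^3+556t^2+4232t+10560) + ((91/36)t^2+(637/18)t+364/3)
  24t^3+556t^2+4232t+10560 = ((864/91)t+7920/91)((91/36)t^2+(637/18)t+364/3) + (0)
Last nonzero remainder: (91/36)t^2+(637/18)t+364/3. Dividing through by 91/36 gives the monic gcd t^2+14t+48.

t^2+14t+48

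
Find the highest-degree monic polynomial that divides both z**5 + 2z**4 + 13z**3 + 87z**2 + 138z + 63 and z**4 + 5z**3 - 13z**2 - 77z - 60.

z**2 + 4z + 3

Euclidean algorithm in ℚ[z]:
  z**5 + 2z**4 + 13z**3 + 87z**2 + 138z + 63 = (z - 3)(z**4 + 5z**3 - 13z**2 - 77z - 60) + (41z**3 + 125z**2 - 33z - 117)
  z**4 + 5z**3 - 13z**2 - 77z - 60 = ((1/41)z + 80/1681)(41z**3 + 125z**2 - 33z - 117) + (-(30500/1681)z**2 - (122000/1681)z - 91500/1681)
  41z**3 + 125z**2 - 33z - 117 = (-(68921/30500)z + 65559/30500)(-(30500/1681)z**2 - (122000/1681)z - 91500/1681) + (0)
Last nonzero remainder: -(30500/1681)z**2 - (122000/1681)z - 91500/1681. Dividing through by -30500/1681 gives the monic gcd z**2 + 4z + 3.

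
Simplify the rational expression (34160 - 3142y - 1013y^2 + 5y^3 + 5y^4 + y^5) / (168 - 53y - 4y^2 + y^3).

By polynomial division,
  y^5 + 5y^4 + 5y^3 - 1013y^2 - 3142y + 34160 = (y^2 + 9y + 94)(y^3 - 4y^2 - 53y + 168) + (-328y^2 + 328y + 18368)
  y^3 - 4y^2 - 53y + 168 = (-(1/328)y + 3/328)(-328y^2 + 328y + 18368) + (0)
Last nonzero remainder: -328y^2 + 328y + 18368. Dividing through by -328 gives the monic gcd y^2 - y - 56.
Cancel y^2 - y - 56 from numerator and denominator to get the reduced form.

(-610 + 67y + 6y^2 + y^3)/(-3 + y)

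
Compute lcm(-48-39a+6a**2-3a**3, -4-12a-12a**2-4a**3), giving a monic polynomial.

16+45a+40a**2+10a**3+a**5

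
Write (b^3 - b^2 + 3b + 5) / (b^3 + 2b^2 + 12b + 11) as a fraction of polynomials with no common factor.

(b^2 - 2b + 5)/(b^2 + b + 11)

By polynomial division,
  b^3 - b^2 + 3b + 5 = (b^3 + 2b^2 + 12b + 11) + (-3b^2 - 9b - 6)
  b^3 + 2b^2 + 12b + 11 = (-(1/3)b + 1/3)(-3b^2 - 9b - 6) + (13b + 13)
  -3b^2 - 9b - 6 = (-(3/13)b - 6/13)(13b + 13) + (0)
Last nonzero remainder: 13b + 13. Dividing through by 13 gives the monic gcd b + 1.
Cancel b + 1 from numerator and denominator to get the reduced form.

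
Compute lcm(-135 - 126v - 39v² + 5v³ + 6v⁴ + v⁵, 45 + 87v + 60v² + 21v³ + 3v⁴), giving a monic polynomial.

-135 - 261v - 165v² - 34v³ + 11v⁴ + 7v⁵ + v⁶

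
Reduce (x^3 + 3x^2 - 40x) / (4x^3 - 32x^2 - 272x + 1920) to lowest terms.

(x^2 - 5x)/(4x^2 - 64x + 240)

By polynomial division,
  x^3 + 3x^2 - 40x = (1/4)(4x^3 - 32x^2 - 272x + 1920) + (11x^2 + 28x - 480)
  4x^3 - 32x^2 - 272x + 1920 = ((4/11)x - 464/121)(11x^2 + 28x - 480) + ((1200/121)x + 9600/121)
  11x^2 + 28x - 480 = ((1331/1200)x - 121/20)((1200/121)x + 9600/121) + (0)
Last nonzero remainder: (1200/121)x + 9600/121. Dividing through by 1200/121 gives the monic gcd x + 8.
Cancel x + 8 from numerator and denominator to get the reduced form.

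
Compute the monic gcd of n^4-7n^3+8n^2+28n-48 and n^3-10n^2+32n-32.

n^2-6n+8

Repeated division with remainder:
  n^4-7n^3+8n^2+28n-48 = (n+3)(n^3-10n^2+32n-32) + (6n^2-36n+48)
  n^3-10n^2+32n-32 = ((1/6)n-2/3)(6n^2-36n+48) + (0)
Last nonzero remainder: 6n^2-36n+48. Dividing through by 6 gives the monic gcd n^2-6n+8.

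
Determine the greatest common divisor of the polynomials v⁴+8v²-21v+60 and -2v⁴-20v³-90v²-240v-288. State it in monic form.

v²+3v+12

Apply the Euclidean algorithm:
  v⁴+8v²-21v+60 = (-1/2)(-2v⁴-20v³-90v²-240v-288) + (-10v³-37v²-141v-84)
  -2v⁴-20v³-90v²-240v-288 = ((1/5)v+63/50)(-10v³-37v²-141v-84) + (-(759/50)v²-(2277/50)v-4554/25)
  -10v³-37v²-141v-84 = ((500/759)v+350/759)(-(759/50)v²-(2277/50)v-4554/25) + (0)
Last nonzero remainder: -(759/50)v²-(2277/50)v-4554/25. Dividing through by -759/50 gives the monic gcd v²+3v+12.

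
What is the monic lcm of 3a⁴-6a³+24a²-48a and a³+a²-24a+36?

a⁶+a⁵-16a⁴+44a³-192a²+288a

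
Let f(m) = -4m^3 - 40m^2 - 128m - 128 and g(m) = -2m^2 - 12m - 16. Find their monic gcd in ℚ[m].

m^2 + 6m + 8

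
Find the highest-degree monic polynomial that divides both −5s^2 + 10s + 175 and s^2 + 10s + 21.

Euclidean algorithm in ℚ[s]:
  −5s^2 + 10s + 175 = (−5)(s^2 + 10s + 21) + (60s + 280)
  s^2 + 10s + 21 = ((1/60)s + 4/45)(60s + 280) + (−35/9)
  60s + 280 = (−(108/7)s − 72)(−35/9) + (0)
The last nonzero remainder is the constant −35/9, so the polynomials are coprime and gcd = 1.

1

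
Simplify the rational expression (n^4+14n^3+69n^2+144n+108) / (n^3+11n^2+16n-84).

(n^3+8n^2+21n+18)/(n^2+5n-14)

Euclidean algorithm in ℚ[n]:
  n^4+14n^3+69n^2+144n+108 = (n+3)(n^3+11n^2+16n-84) + (20n^2+180n+360)
  n^3+11n^2+16n-84 = ((1/20)n+1/10)(20n^2+180n+360) + (-20n-120)
  20n^2+180n+360 = (-n-3)(-20n-120) + (0)
Last nonzero remainder: -20n-120. Dividing through by -20 gives the monic gcd n+6.
Cancel n+6 from numerator and denominator to get the reduced form.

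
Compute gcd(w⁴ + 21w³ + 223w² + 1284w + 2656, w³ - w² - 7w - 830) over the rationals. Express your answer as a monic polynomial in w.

Apply the Euclidean algorithm:
  w⁴ + 21w³ + 223w² + 1284w + 2656 = (w + 22)(w³ - w² - 7w - 830) + (252w² + 2268w + 20916)
  w³ - w² - 7w - 830 = ((1/252)w - 5/126)(252w² + 2268w + 20916) + (0)
Last nonzero remainder: 252w² + 2268w + 20916. Dividing through by 252 gives the monic gcd w² + 9w + 83.

w² + 9w + 83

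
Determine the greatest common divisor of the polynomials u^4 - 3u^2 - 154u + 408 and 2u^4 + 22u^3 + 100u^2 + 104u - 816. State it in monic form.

Repeated division with remainder:
  u^4 - 3u^2 - 154u + 408 = (1/2)(2u^4 + 22u^3 + 100u^2 + 104u - 816) + (-11u^3 - 53u^2 - 206u + 816)
  2u^4 + 22u^3 + 100u^2 + 104u - 816 = (-(2/11)u - 136/121)(-11u^3 - 53u^2 - 206u + 816) + ((360/121)u^2 + (2520/121)u + 12240/121)
  -11u^3 - 53u^2 - 206u + 816 = (-(1331/360)u + 121/15)((360/121)u^2 + (2520/121)u + 12240/121) + (0)
Last nonzero remainder: (360/121)u^2 + (2520/121)u + 12240/121. Dividing through by 360/121 gives the monic gcd u^2 + 7u + 34.

u^2 + 7u + 34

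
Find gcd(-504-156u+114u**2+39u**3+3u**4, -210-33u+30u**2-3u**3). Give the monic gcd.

By polynomial division,
  3u**4+39u**3+114u**2-156u-504 = (-u-23)(-3u**3+30u**2-33u-210) + (771u**2-1125u-5334)
  -3u**3+30u**2-33u-210 = (-(1/257)u+2195/66049)(771u**2-1125u-5334) + (-(1081080/66049)u-2162160/66049)
  771u**2-1125u-5334 = (-(16974593/360360)u+8388223/51480)(-(1081080/66049)u-2162160/66049) + (0)
Last nonzero remainder: -(1081080/66049)u-2162160/66049. Dividing through by -1081080/66049 gives the monic gcd u+2.

2+u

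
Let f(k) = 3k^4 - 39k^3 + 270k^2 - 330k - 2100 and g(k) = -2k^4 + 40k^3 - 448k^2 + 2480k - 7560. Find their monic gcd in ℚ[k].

k^2 - 10k + 70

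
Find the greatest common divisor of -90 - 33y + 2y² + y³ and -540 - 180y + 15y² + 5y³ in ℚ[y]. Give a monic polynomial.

Apply the Euclidean algorithm:
  y³ + 2y² - 33y - 90 = (1/5)(5y³ + 15y² - 180y - 540) + (-y² + 3y + 18)
  5y³ + 15y² - 180y - 540 = (-5y - 30)(-y² + 3y + 18) + (0)
Last nonzero remainder: -y² + 3y + 18. Dividing through by -1 gives the monic gcd y² - 3y - 18.

-18 - 3y + y²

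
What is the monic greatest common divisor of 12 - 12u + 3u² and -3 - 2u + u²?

1

By polynomial division,
  3u² - 12u + 12 = (3)(u² - 2u - 3) + (-6u + 21)
  u² - 2u - 3 = (-(1/6)u - 1/4)(-6u + 21) + (9/4)
  -6u + 21 = (-(8/3)u + 28/3)(9/4) + (0)
The last nonzero remainder is the constant 9/4, so the polynomials are coprime and gcd = 1.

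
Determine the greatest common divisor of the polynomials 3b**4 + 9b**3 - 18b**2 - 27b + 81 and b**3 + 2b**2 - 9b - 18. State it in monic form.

b + 3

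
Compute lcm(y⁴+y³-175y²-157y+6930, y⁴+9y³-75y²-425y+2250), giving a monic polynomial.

By polynomial division,
  y⁴+y³-175y²-157y+6930 = (y⁴+9y³-75y²-425y+2250) + (-8y³-100y²+268y+4680)
  y⁴+9y³-75y²-425y+2250 = (-(1/8)y+7/16)(-8y³-100y²+268y+4680) + ((9/4)y²+(171/4)y+405/2)
  -8y³-100y²+268y+4680 = (-(32/9)y+208/9)((9/4)y²+(171/4)y+405/2) + (0)
Last nonzero remainder: (9/4)y²+(171/4)y+405/2. Dividing through by 9/4 gives the monic gcd y²+19y+90.
Then lcm(f, g) = f·g / gcd(f, g); expanding and making the result monic gives the answer.

y⁶-9y⁵-160y⁴+1618y³+4125y²-73225y+173250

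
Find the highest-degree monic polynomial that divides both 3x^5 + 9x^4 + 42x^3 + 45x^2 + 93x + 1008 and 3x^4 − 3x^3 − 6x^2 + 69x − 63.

Euclidean algorithm in ℚ[x]:
  3x^5 + 9x^4 + 42x^3 + 45x^2 + 93x + 1008 = (x + 4)(3x^4 − 3x^3 − 6x^2 + 69x − 63) + (60x^3 − 120x + 1260)
  3x^4 − 3x^3 − 6x^2 + 69x − 63 = ((1/20)x − 1/20)(60x^3 − 120x + 1260) + (0)
Last nonzero remainder: 60x^3 − 120x + 1260. Dividing through by 60 gives the monic gcd x^3 − 2x + 21.

x^3 − 2x + 21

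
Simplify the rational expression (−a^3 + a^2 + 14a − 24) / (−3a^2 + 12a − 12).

(a^2 + a − 12)/(3a − 6)

Euclidean algorithm in ℚ[a]:
  −a^3 + a^2 + 14a − 24 = ((1/3)a + 1)(−3a^2 + 12a − 12) + (6a − 12)
  −3a^2 + 12a − 12 = (−(1/2)a + 1)(6a − 12) + (0)
Last nonzero remainder: 6a − 12. Dividing through by 6 gives the monic gcd a − 2.
Cancel a − 2 from numerator and denominator to get the reduced form.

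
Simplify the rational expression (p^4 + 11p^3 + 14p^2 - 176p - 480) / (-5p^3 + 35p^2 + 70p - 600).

Repeated division with remainder:
  p^4 + 11p^3 + 14p^2 - 176p - 480 = (-(1/5)p - 18/5)(-5p^3 + 35p^2 + 70p - 600) + (154p^2 - 44p - 2640)
  -5p^3 + 35p^2 + 70p - 600 = (-(5/154)p + 235/1078)(154p^2 - 44p - 2640) + (-(300/49)p - 1200/49)
  154p^2 - 44p - 2640 = (-(3773/150)p + 539/5)(-(300/49)p - 1200/49) + (0)
Last nonzero remainder: -(300/49)p - 1200/49. Dividing through by -300/49 gives the monic gcd p + 4.
Cancel p + 4 from numerator and denominator to get the reduced form.

(-p^3 - 7p^2 + 14p + 120)/(5p^2 - 55p + 150)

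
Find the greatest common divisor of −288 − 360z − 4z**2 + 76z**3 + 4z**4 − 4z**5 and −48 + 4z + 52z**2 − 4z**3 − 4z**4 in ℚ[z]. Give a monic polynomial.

Apply the Euclidean algorithm:
  −4z**5 + 4z**4 + 76z**3 − 4z**2 − 360z − 288 = (z − 2)(−4z**4 − 4z**3 + 52z**2 + 4z − 48) + (16z**3 + 96z**2 − 304z − 384)
  −4z**4 − 4z**3 + 52z**2 + 4z − 48 = (−(1/4)z + 5/4)(16z**3 + 96z**2 − 304z − 384) + (−144z**2 + 288z + 432)
  16z**3 + 96z**2 − 304z − 384 = (−(1/9)z − 8/9)(−144z**2 + 288z + 432) + (0)
Last nonzero remainder: −144z**2 + 288z + 432. Dividing through by −144 gives the monic gcd z**2 − 2z − 3.

−3 − 2z + z**2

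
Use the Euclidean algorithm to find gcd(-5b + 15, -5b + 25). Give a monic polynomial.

1

Apply the Euclidean algorithm:
  -5b + 15 = (-5b + 25) + (-10)
  -5b + 25 = ((1/2)b - 5/2)(-10) + (0)
The last nonzero remainder is the constant -10, so the polynomials are coprime and gcd = 1.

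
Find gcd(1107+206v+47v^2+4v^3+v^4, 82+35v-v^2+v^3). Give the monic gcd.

41-3v+v^2

By polynomial division,
  v^4+4v^3+47v^2+206v+1107 = (v+5)(v^3-v^2+35v+82) + (17v^2-51v+697)
  v^3-v^2+35v+82 = ((1/17)v+2/17)(17v^2-51v+697) + (0)
Last nonzero remainder: 17v^2-51v+697. Dividing through by 17 gives the monic gcd v^2-3v+41.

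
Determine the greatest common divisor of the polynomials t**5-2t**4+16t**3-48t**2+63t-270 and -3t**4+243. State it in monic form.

Repeated division with remainder:
  t**5-2t**4+16t**3-48t**2+63t-270 = (-(1/3)t+2/3)(-3t**4+243) + (16t**3-48t**2+144t-432)
  -3t**4+243 = (-(3/16)t-9/16)(16t**3-48t**2+144t-432) + (0)
Last nonzero remainder: 16t**3-48t**2+144t-432. Dividing through by 16 gives the monic gcd t**3-3t**2+9t-27.

t**3-3t**2+9t-27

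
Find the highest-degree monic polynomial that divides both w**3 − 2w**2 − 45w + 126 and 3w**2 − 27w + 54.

Apply the Euclidean algorithm:
  w**3 − 2w**2 − 45w + 126 = ((1/3)w + 7/3)(3w**2 − 27w + 54) + (0)
Last nonzero remainder: 3w**2 − 27w + 54. Dividing through by 3 gives the monic gcd w**2 − 9w + 18.

w**2 − 9w + 18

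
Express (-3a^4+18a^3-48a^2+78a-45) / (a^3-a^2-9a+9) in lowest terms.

Euclidean algorithm in ℚ[a]:
  -3a^4+18a^3-48a^2+78a-45 = (-3a+15)(a^3-a^2-9a+9) + (-60a^2+240a-180)
  a^3-a^2-9a+9 = (-(1/60)a-1/20)(-60a^2+240a-180) + (0)
Last nonzero remainder: -60a^2+240a-180. Dividing through by -60 gives the monic gcd a^2-4a+3.
Cancel a^2-4a+3 from numerator and denominator to get the reduced form.

(-3a^2+6a-15)/(a+3)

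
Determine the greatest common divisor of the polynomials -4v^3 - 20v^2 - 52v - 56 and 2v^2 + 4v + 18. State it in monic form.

1

Euclidean algorithm in ℚ[v]:
  -4v^3 - 20v^2 - 52v - 56 = (-2v - 6)(2v^2 + 4v + 18) + (8v + 52)
  2v^2 + 4v + 18 = ((1/4)v - 9/8)(8v + 52) + (153/2)
  8v + 52 = ((16/153)v + 104/153)(153/2) + (0)
The last nonzero remainder is the constant 153/2, so the polynomials are coprime and gcd = 1.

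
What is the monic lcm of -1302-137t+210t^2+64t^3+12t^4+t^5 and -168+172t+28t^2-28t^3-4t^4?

1302-1165t-347t^2+146t^3+52t^4+11t^5+t^6

Repeated division with remainder:
  t^5+12t^4+64t^3+210t^2-137t-1302 = (-(1/4)t-5/4)(-4t^4-28t^3+28t^2+172t-168) + (36t^3+288t^2+36t-1512)
  -4t^4-28t^3+28t^2+172t-168 = (-(1/9)t+1/9)(36t^3+288t^2+36t-1512) + (0)
Last nonzero remainder: 36t^3+288t^2+36t-1512. Dividing through by 36 gives the monic gcd t^3+8t^2+t-42.
Then lcm(f, g) = f·g / gcd(f, g); expanding and making the result monic gives the answer.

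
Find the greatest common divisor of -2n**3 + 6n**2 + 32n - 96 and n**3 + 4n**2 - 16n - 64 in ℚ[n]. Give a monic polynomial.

n**2 - 16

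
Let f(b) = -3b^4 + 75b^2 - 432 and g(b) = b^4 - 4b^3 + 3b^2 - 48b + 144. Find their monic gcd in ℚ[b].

By polynomial division,
  -3b^4 + 75b^2 - 432 = (-3)(b^4 - 4b^3 + 3b^2 - 48b + 144) + (-12b^3 + 84b^2 - 144b)
  b^4 - 4b^3 + 3b^2 - 48b + 144 = (-(1/12)b - 1/4)(-12b^3 + 84b^2 - 144b) + (12b^2 - 84b + 144)
  -12b^3 + 84b^2 - 144b = (-b)(12b^2 - 84b + 144) + (0)
Last nonzero remainder: 12b^2 - 84b + 144. Dividing through by 12 gives the monic gcd b^2 - 7b + 12.

b^2 - 7b + 12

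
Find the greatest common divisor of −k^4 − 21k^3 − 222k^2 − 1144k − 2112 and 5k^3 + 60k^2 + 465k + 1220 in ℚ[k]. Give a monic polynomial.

k + 4

Apply the Euclidean algorithm:
  −k^4 − 21k^3 − 222k^2 − 1144k − 2112 = (−(1/5)k − 9/5)(5k^3 + 60k^2 + 465k + 1220) + (−21k^2 − 63k + 84)
  5k^3 + 60k^2 + 465k + 1220 = (−(5/21)k − 15/7)(−21k^2 − 63k + 84) + (350k + 1400)
  −21k^2 − 63k + 84 = (−(3/50)k + 3/50)(350k + 1400) + (0)
Last nonzero remainder: 350k + 1400. Dividing through by 350 gives the monic gcd k + 4.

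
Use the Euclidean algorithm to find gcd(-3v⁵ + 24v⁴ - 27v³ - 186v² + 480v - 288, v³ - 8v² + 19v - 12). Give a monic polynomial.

By polynomial division,
  -3v⁵ + 24v⁴ - 27v³ - 186v² + 480v - 288 = (-3v² + 30)(v³ - 8v² + 19v - 12) + (18v² - 90v + 72)
  v³ - 8v² + 19v - 12 = ((1/18)v - 1/6)(18v² - 90v + 72) + (0)
Last nonzero remainder: 18v² - 90v + 72. Dividing through by 18 gives the monic gcd v² - 5v + 4.

v² - 5v + 4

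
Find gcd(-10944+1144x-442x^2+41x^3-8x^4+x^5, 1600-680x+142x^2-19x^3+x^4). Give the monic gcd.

32-4x+x^2

By polynomial division,
  x^5-8x^4+41x^3-442x^2+1144x-10944 = (x+11)(x^4-19x^3+142x^2-680x+1600) + (108x^3-1324x^2+7024x-28544)
  x^4-19x^3+142x^2-680x+1600 = ((1/108)x-91/1458)(108x^3-1324x^2+7024x-28544) + (-(4136/729)x^2+(16544/729)x-132352/729)
  108x^3-1324x^2+7024x-28544 = (-(19683/1034)x+162567/1034)(-(4136/729)x^2+(16544/729)x-132352/729) + (0)
Last nonzero remainder: -(4136/729)x^2+(16544/729)x-132352/729. Dividing through by -4136/729 gives the monic gcd x^2-4x+32.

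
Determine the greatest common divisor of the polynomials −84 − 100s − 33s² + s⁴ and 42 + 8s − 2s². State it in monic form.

Repeated division with remainder:
  s⁴ − 33s² − 100s − 84 = (−(1/2)s² − 2s − 2)(−2s² + 8s + 42) + (0)
Last nonzero remainder: −2s² + 8s + 42. Dividing through by −2 gives the monic gcd s² − 4s − 21.

−21 − 4s + s²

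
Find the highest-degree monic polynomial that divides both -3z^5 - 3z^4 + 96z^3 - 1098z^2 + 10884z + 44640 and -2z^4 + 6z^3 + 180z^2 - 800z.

z^2 + 2z - 80

Repeated division with remainder:
  -3z^5 - 3z^4 + 96z^3 - 1098z^2 + 10884z + 44640 = ((3/2)z + 6)(-2z^4 + 6z^3 + 180z^2 - 800z) + (-210z^3 - 978z^2 + 15684z + 44640)
  -2z^4 + 6z^3 + 180z^2 - 800z = ((1/105)z - 268/3675)(-210z^3 - 978z^2 + 15684z + 44640) + (-(49848/1225)z^2 - (99696/1225)z + 797568/245)
  -210z^3 - 978z^2 + 15684z + 44640 = ((42875/8308)z + 3675/268)(-(49848/1225)z^2 - (99696/1225)z + 797568/245) + (0)
Last nonzero remainder: -(49848/1225)z^2 - (99696/1225)z + 797568/245. Dividing through by -49848/1225 gives the monic gcd z^2 + 2z - 80.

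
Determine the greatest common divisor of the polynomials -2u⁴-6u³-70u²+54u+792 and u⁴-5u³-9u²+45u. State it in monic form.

Euclidean algorithm in ℚ[u]:
  -2u⁴-6u³-70u²+54u+792 = (-2)(u⁴-5u³-9u²+45u) + (-16u³-88u²+144u+792)
  u⁴-5u³-9u²+45u = (-(1/16)u+21/32)(-16u³-88u²+144u+792) + ((231/4)u²-2079/4)
  -16u³-88u²+144u+792 = (-(64/231)u-32/21)((231/4)u²-2079/4) + (0)
Last nonzero remainder: (231/4)u²-2079/4. Dividing through by 231/4 gives the monic gcd u²-9.

u²-9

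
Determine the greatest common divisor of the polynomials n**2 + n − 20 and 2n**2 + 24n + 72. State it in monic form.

Euclidean algorithm in ℚ[n]:
  n**2 + n − 20 = (1/2)(2n**2 + 24n + 72) + (−11n − 56)
  2n**2 + 24n + 72 = (−(2/11)n − 152/121)(−11n − 56) + (200/121)
  −11n − 56 = (−(1331/200)n − 847/25)(200/121) + (0)
The last nonzero remainder is the constant 200/121, so the polynomials are coprime and gcd = 1.

1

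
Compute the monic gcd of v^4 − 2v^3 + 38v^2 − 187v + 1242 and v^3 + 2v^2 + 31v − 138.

v^2 + 5v + 46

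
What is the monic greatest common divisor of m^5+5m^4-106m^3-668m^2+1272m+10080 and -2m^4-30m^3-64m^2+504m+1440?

m^2+2m-24

Euclidean algorithm in ℚ[m]:
  m^5+5m^4-106m^3-668m^2+1272m+10080 = (-(1/2)m+5)(-2m^4-30m^3-64m^2+504m+1440) + (12m^3-96m^2-528m+2880)
  -2m^4-30m^3-64m^2+504m+1440 = (-(1/6)m-23/6)(12m^3-96m^2-528m+2880) + (-520m^2-1040m+12480)
  12m^3-96m^2-528m+2880 = (-(3/130)m+3/13)(-520m^2-1040m+12480) + (0)
Last nonzero remainder: -520m^2-1040m+12480. Dividing through by -520 gives the monic gcd m^2+2m-24.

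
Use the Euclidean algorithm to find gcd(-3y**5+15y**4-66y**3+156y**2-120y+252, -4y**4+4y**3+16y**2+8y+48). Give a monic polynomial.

y**3-3y**2+2y-6

By polynomial division,
  -3y**5+15y**4-66y**3+156y**2-120y+252 = ((3/4)y-3)(-4y**4+4y**3+16y**2+8y+48) + (-66y**3+198y**2-132y+396)
  -4y**4+4y**3+16y**2+8y+48 = ((2/33)y+4/33)(-66y**3+198y**2-132y+396) + (0)
Last nonzero remainder: -66y**3+198y**2-132y+396. Dividing through by -66 gives the monic gcd y**3-3y**2+2y-6.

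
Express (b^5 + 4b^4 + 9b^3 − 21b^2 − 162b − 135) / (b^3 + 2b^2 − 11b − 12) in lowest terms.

Apply the Euclidean algorithm:
  b^5 + 4b^4 + 9b^3 − 21b^2 − 162b − 135 = (b^2 + 2b + 16)(b^3 + 2b^2 − 11b − 12) + (−19b^2 + 38b + 57)
  b^3 + 2b^2 − 11b − 12 = (−(1/19)b − 4/19)(−19b^2 + 38b + 57) + (0)
Last nonzero remainder: −19b^2 + 38b + 57. Dividing through by −19 gives the monic gcd b^2 − 2b − 3.
Cancel b^2 − 2b − 3 from numerator and denominator to get the reduced form.

(b^3 + 6b^2 + 24b + 45)/(b + 4)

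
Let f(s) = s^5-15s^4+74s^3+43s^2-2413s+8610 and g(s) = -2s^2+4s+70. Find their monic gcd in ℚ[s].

s^2-2s-35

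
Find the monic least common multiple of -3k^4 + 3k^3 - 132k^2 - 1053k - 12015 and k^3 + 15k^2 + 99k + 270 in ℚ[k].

k^5 + 5k^4 + 38k^3 + 615k^2 + 6111k + 24030

By polynomial division,
  -3k^4 + 3k^3 - 132k^2 - 1053k - 12015 = (-3k + 48)(k^3 + 15k^2 + 99k + 270) + (-555k^2 - 4995k - 24975)
  k^3 + 15k^2 + 99k + 270 = (-(1/555)k - 2/185)(-555k^2 - 4995k - 24975) + (0)
Last nonzero remainder: -555k^2 - 4995k - 24975. Dividing through by -555 gives the monic gcd k^2 + 9k + 45.
Then lcm(f, g) = f·g / gcd(f, g); expanding and making the result monic gives the answer.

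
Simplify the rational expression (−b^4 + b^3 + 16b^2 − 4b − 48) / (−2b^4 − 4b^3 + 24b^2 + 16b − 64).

Apply the Euclidean algorithm:
  −b^4 + b^3 + 16b^2 − 4b − 48 = (1/2)(−2b^4 − 4b^3 + 24b^2 + 16b − 64) + (3b^3 + 4b^2 − 12b − 16)
  −2b^4 − 4b^3 + 24b^2 + 16b − 64 = (−(2/3)b − 4/9)(3b^3 + 4b^2 − 12b − 16) + ((160/9)b^2 − 640/9)
  3b^3 + 4b^2 − 12b − 16 = ((27/160)b + 9/40)((160/9)b^2 − 640/9) + (0)
Last nonzero remainder: (160/9)b^2 − 640/9. Dividing through by 160/9 gives the monic gcd b^2 − 4.
Cancel b^2 − 4 from numerator and denominator to get the reduced form.

(b^2 − b − 12)/(2b^2 + 4b − 16)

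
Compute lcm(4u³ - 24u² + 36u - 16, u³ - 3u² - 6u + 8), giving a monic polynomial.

u⁴ - 4u³ - 3u² + 14u - 8

Euclidean algorithm in ℚ[u]:
  4u³ - 24u² + 36u - 16 = (4)(u³ - 3u² - 6u + 8) + (-12u² + 60u - 48)
  u³ - 3u² - 6u + 8 = (-(1/12)u - 1/6)(-12u² + 60u - 48) + (0)
Last nonzero remainder: -12u² + 60u - 48. Dividing through by -12 gives the monic gcd u² - 5u + 4.
Then lcm(f, g) = f·g / gcd(f, g); expanding and making the result monic gives the answer.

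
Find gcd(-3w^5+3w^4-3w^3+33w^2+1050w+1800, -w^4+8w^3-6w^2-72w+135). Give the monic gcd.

Repeated division with remainder:
  -3w^5+3w^4-3w^3+33w^2+1050w+1800 = (3w+21)(-w^4+8w^3-6w^2-72w+135) + (-153w^3+375w^2+2157w-1035)
  -w^4+8w^3-6w^2-72w+135 = ((1/153)w-283/7803)(-153w^3+375w^2+2157w-1035) + (-(16900/2601)w^2+(33800/2601)w+84500/867)
  -153w^3+375w^2+2157w-1035 = ((397953/16900)w-179469/16900)(-(16900/2601)w^2+(33800/2601)w+84500/867) + (0)
Last nonzero remainder: -(16900/2601)w^2+(33800/2601)w+84500/867. Dividing through by -16900/2601 gives the monic gcd w^2-2w-15.

w^2-2w-15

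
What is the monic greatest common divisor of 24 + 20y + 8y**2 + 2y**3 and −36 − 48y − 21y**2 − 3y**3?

2 + y

Repeated division with remainder:
  2y**3 + 8y**2 + 20y + 24 = (−2/3)(−3y**3 − 21y**2 − 48y − 36) + (−6y**2 − 12y)
  −3y**3 − 21y**2 − 48y − 36 = ((1/2)y + 5/2)(−6y**2 − 12y) + (−18y − 36)
  −6y**2 − 12y = ((1/3)y)(−18y − 36) + (0)
Last nonzero remainder: −18y − 36. Dividing through by −18 gives the monic gcd y + 2.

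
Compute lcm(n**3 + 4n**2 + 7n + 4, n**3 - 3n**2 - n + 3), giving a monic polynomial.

n**5 - 6n**3 - 12n**2 + 5n + 12

Repeated division with remainder:
  n**3 + 4n**2 + 7n + 4 = (n**3 - 3n**2 - n + 3) + (7n**2 + 8n + 1)
  n**3 - 3n**2 - n + 3 = ((1/7)n - 29/49)(7n**2 + 8n + 1) + ((176/49)n + 176/49)
  7n**2 + 8n + 1 = ((343/176)n + 49/176)((176/49)n + 176/49) + (0)
Last nonzero remainder: (176/49)n + 176/49. Dividing through by 176/49 gives the monic gcd n + 1.
Then lcm(f, g) = f·g / gcd(f, g); expanding and making the result monic gives the answer.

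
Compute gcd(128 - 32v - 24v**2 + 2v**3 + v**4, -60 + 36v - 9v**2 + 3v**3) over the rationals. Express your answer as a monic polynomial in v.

-2 + v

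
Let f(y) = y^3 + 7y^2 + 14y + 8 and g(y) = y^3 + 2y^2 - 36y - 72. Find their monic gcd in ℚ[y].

Euclidean algorithm in ℚ[y]:
  y^3 + 7y^2 + 14y + 8 = (y^3 + 2y^2 - 36y - 72) + (5y^2 + 50y + 80)
  y^3 + 2y^2 - 36y - 72 = ((1/5)y - 8/5)(5y^2 + 50y + 80) + (28y + 56)
  5y^2 + 50y + 80 = ((5/28)y + 10/7)(28y + 56) + (0)
Last nonzero remainder: 28y + 56. Dividing through by 28 gives the monic gcd y + 2.

y + 2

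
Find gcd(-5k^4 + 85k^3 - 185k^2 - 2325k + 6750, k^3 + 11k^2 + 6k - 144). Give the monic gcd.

k - 3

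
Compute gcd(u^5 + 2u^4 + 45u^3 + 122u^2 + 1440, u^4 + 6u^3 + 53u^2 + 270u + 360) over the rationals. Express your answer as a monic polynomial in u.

u^3 + 4u^2 + 45u + 180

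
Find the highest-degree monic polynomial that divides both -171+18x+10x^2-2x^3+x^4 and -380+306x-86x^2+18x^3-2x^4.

19-2x+x^2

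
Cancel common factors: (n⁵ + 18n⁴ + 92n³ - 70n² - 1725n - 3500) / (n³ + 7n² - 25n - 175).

(n³ + 6n² - 15n - 100)/(n - 5)

Euclidean algorithm in ℚ[n]:
  n⁵ + 18n⁴ + 92n³ - 70n² - 1725n - 3500 = (n² + 11n + 40)(n³ + 7n² - 25n - 175) + (100n² + 1200n + 3500)
  n³ + 7n² - 25n - 175 = ((1/100)n - 1/20)(100n² + 1200n + 3500) + (0)
Last nonzero remainder: 100n² + 1200n + 3500. Dividing through by 100 gives the monic gcd n² + 12n + 35.
Cancel n² + 12n + 35 from numerator and denominator to get the reduced form.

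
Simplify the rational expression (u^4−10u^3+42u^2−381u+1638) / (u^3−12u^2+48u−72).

Repeated division with remainder:
  u^4−10u^3+42u^2−381u+1638 = (u+2)(u^3−12u^2+48u−72) + (18u^2−405u+1782)
  u^3−12u^2+48u−72 = ((1/18)u+7/12)(18u^2−405u+1782) + ((741/4)u−2223/2)
  18u^2−405u+1782 = ((24/247)u−396/247)((741/4)u−2223/2) + (0)
Last nonzero remainder: (741/4)u−2223/2. Dividing through by 741/4 gives the monic gcd u−6.
Cancel u−6 from numerator and denominator to get the reduced form.

(u^3−4u^2+18u−273)/(u^2−6u+12)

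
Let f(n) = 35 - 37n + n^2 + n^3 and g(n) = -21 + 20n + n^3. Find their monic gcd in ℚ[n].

-1 + n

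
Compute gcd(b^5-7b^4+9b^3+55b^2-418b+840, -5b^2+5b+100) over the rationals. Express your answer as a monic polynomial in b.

Apply the Euclidean algorithm:
  b^5-7b^4+9b^3+55b^2-418b+840 = (-(1/5)b^3+(6/5)b^2-(23/5)b+42/5)(-5b^2+5b+100) + (0)
Last nonzero remainder: -5b^2+5b+100. Dividing through by -5 gives the monic gcd b^2-b-20.

b^2-b-20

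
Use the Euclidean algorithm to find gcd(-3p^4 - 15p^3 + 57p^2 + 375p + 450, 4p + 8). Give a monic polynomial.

p + 2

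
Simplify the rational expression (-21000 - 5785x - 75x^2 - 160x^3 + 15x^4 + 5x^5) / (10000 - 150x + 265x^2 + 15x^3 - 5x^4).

Euclidean algorithm in ℚ[x]:
  5x^5 + 15x^4 - 160x^3 - 75x^2 - 5785x - 21000 = (-x - 6)(-5x^4 + 15x^3 + 265x^2 - 150x + 10000) + (195x^3 + 1365x^2 + 3315x + 39000)
  -5x^4 + 15x^3 + 265x^2 - 150x + 10000 = (-(1/39)x + 10/39)(195x^3 + 1365x^2 + 3315x + 39000) + (0)
Last nonzero remainder: 195x^3 + 1365x^2 + 3315x + 39000. Dividing through by 195 gives the monic gcd x^3 + 7x^2 + 17x + 200.
Cancel x^3 + 7x^2 + 17x + 200 from numerator and denominator to get the reduced form.

(21 + 4x - x^2)/(-10 + x)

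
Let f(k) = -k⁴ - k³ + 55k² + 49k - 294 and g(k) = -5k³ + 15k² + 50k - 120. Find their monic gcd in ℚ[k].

k² + k - 6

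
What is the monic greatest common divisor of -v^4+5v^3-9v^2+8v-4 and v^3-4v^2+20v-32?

Repeated division with remainder:
  -v^4+5v^3-9v^2+8v-4 = (-v+1)(v^3-4v^2+20v-32) + (15v^2-44v+28)
  v^3-4v^2+20v-32 = ((1/15)v-16/225)(15v^2-44v+28) + ((3376/225)v-6752/225)
  15v^2-44v+28 = ((3375/3376)v-1575/1688)((3376/225)v-6752/225) + (0)
Last nonzero remainder: (3376/225)v-6752/225. Dividing through by 3376/225 gives the monic gcd v-2.

v-2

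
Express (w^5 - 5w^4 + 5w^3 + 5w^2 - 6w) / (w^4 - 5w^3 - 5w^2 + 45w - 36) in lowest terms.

(w^3 - w^2 - 2w)/(w^2 - w - 12)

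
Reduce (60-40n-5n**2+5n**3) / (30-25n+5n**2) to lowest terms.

(-6+n+n**2)/(-3+n)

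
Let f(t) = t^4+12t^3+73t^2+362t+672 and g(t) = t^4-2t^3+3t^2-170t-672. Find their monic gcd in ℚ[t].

Repeated division with remainder:
  t^4+12t^3+73t^2+362t+672 = (t^4-2t^3+3t^2-170t-672) + (14t^3+70t^2+532t+1344)
  t^4-2t^3+3t^2-170t-672 = ((1/14)t-1/2)(14t^3+70t^2+532t+1344) + (0)
Last nonzero remainder: 14t^3+70t^2+532t+1344. Dividing through by 14 gives the monic gcd t^3+5t^2+38t+96.

t^3+5t^2+38t+96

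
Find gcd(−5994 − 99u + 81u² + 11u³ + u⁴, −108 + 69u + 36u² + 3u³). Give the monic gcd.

9 + u

Repeated division with remainder:
  u⁴ + 11u³ + 81u² − 99u − 5994 = ((1/3)u − 1/3)(3u³ + 36u² + 69u − 108) + (70u² − 40u − 6030)
  3u³ + 36u² + 69u − 108 = ((3/70)u + 132/245)(70u² − 40u − 6030) + ((17100/49)u + 153900/49)
  70u² − 40u − 6030 = ((343/1710)u − 3283/1710)((17100/49)u + 153900/49) + (0)
Last nonzero remainder: (17100/49)u + 153900/49. Dividing through by 17100/49 gives the monic gcd u + 9.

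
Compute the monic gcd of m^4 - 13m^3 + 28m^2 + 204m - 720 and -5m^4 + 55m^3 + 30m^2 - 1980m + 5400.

m^3 - 17m^2 + 96m - 180

Apply the Euclidean algorithm:
  m^4 - 13m^3 + 28m^2 + 204m - 720 = (-1/5)(-5m^4 + 55m^3 + 30m^2 - 1980m + 5400) + (-2m^3 + 34m^2 - 192m + 360)
  -5m^4 + 55m^3 + 30m^2 - 1980m + 5400 = ((5/2)m + 15)(-2m^3 + 34m^2 - 192m + 360) + (0)
Last nonzero remainder: -2m^3 + 34m^2 - 192m + 360. Dividing through by -2 gives the monic gcd m^3 - 17m^2 + 96m - 180.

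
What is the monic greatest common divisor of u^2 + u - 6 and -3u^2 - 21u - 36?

u + 3

By polynomial division,
  u^2 + u - 6 = (-1/3)(-3u^2 - 21u - 36) + (-6u - 18)
  -3u^2 - 21u - 36 = ((1/2)u + 2)(-6u - 18) + (0)
Last nonzero remainder: -6u - 18. Dividing through by -6 gives the monic gcd u + 3.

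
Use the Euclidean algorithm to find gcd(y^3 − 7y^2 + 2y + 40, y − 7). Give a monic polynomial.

1

By polynomial division,
  y^3 − 7y^2 + 2y + 40 = (y^2 + 2)(y − 7) + (54)
  y − 7 = ((1/54)y − 7/54)(54) + (0)
The last nonzero remainder is the constant 54, so the polynomials are coprime and gcd = 1.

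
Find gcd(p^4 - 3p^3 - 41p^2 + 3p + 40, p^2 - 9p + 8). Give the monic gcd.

p^2 - 9p + 8

Apply the Euclidean algorithm:
  p^4 - 3p^3 - 41p^2 + 3p + 40 = (p^2 + 6p + 5)(p^2 - 9p + 8) + (0)
The last nonzero remainder p^2 - 9p + 8 is already monic.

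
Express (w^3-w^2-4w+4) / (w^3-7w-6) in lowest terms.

Repeated division with remainder:
  w^3-w^2-4w+4 = (w^3-7w-6) + (-w^2+3w+10)
  w^3-7w-6 = (-w-3)(-w^2+3w+10) + (12w+24)
  -w^2+3w+10 = (-(1/12)w+5/12)(12w+24) + (0)
Last nonzero remainder: 12w+24. Dividing through by 12 gives the monic gcd w+2.
Cancel w+2 from numerator and denominator to get the reduced form.

(w^2-3w+2)/(w^2-2w-3)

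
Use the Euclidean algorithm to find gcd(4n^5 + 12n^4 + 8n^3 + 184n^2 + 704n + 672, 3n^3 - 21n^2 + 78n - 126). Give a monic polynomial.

Repeated division with remainder:
  4n^5 + 12n^4 + 8n^3 + 184n^2 + 704n + 672 = ((4/3)n^2 + (40/3)n + 184/3)(3n^3 - 21n^2 + 78n - 126) + (600n^2 - 2400n + 8400)
  3n^3 - 21n^2 + 78n - 126 = ((1/200)n - 3/200)(600n^2 - 2400n + 8400) + (0)
Last nonzero remainder: 600n^2 - 2400n + 8400. Dividing through by 600 gives the monic gcd n^2 - 4n + 14.

n^2 - 4n + 14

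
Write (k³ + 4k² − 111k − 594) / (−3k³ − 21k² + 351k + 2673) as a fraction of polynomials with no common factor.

Repeated division with remainder:
  k³ + 4k² − 111k − 594 = (−1/3)(−3k³ − 21k² + 351k + 2673) + (−3k² + 6k + 297)
  −3k³ − 21k² + 351k + 2673 = (k + 9)(−3k² + 6k + 297) + (0)
Last nonzero remainder: −3k² + 6k + 297. Dividing through by −3 gives the monic gcd k² − 2k − 99.
Cancel k² − 2k − 99 from numerator and denominator to get the reduced form.

(−k − 6)/(3k + 27)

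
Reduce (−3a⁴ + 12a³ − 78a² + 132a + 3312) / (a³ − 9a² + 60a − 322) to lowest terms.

By polynomial division,
  −3a⁴ + 12a³ − 78a² + 132a + 3312 = (−3a − 15)(a³ − 9a² + 60a − 322) + (−33a² + 66a − 1518)
  a³ − 9a² + 60a − 322 = (−(1/33)a + 7/33)(−33a² + 66a − 1518) + (0)
Last nonzero remainder: −33a² + 66a − 1518. Dividing through by −33 gives the monic gcd a² − 2a + 46.
Cancel a² − 2a + 46 from numerator and denominator to get the reduced form.

(−3a² + 6a + 72)/(a − 7)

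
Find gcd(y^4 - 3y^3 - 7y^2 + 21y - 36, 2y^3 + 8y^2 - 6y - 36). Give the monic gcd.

Euclidean algorithm in ℚ[y]:
  y^4 - 3y^3 - 7y^2 + 21y - 36 = ((1/2)y - 7/2)(2y^3 + 8y^2 - 6y - 36) + (24y^2 + 18y - 162)
  2y^3 + 8y^2 - 6y - 36 = ((1/12)y + 13/48)(24y^2 + 18y - 162) + ((21/8)y + 63/8)
  24y^2 + 18y - 162 = ((64/7)y - 144/7)((21/8)y + 63/8) + (0)
Last nonzero remainder: (21/8)y + 63/8. Dividing through by 21/8 gives the monic gcd y + 3.

y + 3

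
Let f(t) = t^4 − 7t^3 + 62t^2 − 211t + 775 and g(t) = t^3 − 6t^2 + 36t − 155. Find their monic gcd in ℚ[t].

Apply the Euclidean algorithm:
  t^4 − 7t^3 + 62t^2 − 211t + 775 = (t − 1)(t^3 − 6t^2 + 36t − 155) + (20t^2 − 20t + 620)
  t^3 − 6t^2 + 36t − 155 = ((1/20)t − 1/4)(20t^2 − 20t + 620) + (0)
Last nonzero remainder: 20t^2 − 20t + 620. Dividing through by 20 gives the monic gcd t^2 − t + 31.

t^2 − t + 31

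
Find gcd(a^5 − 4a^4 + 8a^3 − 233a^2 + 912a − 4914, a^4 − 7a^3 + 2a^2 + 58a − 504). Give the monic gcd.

Euclidean algorithm in ℚ[a]:
  a^5 − 4a^4 + 8a^3 − 233a^2 + 912a − 4914 = (a + 3)(a^4 − 7a^3 + 2a^2 + 58a − 504) + (27a^3 − 297a^2 + 1242a − 3402)
  a^4 − 7a^3 + 2a^2 + 58a − 504 = ((1/27)a + 4/27)(27a^3 − 297a^2 + 1242a − 3402) + (0)
Last nonzero remainder: 27a^3 − 297a^2 + 1242a − 3402. Dividing through by 27 gives the monic gcd a^3 − 11a^2 + 46a − 126.

a^3 − 11a^2 + 46a − 126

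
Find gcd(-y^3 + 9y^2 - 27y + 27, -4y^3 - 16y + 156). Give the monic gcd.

Repeated division with remainder:
  -y^3 + 9y^2 - 27y + 27 = (1/4)(-4y^3 - 16y + 156) + (9y^2 - 23y - 12)
  -4y^3 - 16y + 156 = (-(4/9)y - 92/81)(9y^2 - 23y - 12) + (-(3844/81)y + 3844/27)
  9y^2 - 23y - 12 = (-(729/3844)y - 81/961)(-(3844/81)y + 3844/27) + (0)
Last nonzero remainder: -(3844/81)y + 3844/27. Dividing through by -3844/81 gives the monic gcd y - 3.

y - 3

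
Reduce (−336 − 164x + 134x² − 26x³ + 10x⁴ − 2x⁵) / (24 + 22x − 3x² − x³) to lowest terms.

By polynomial division,
  −2x⁵ + 10x⁴ − 26x³ + 134x² − 164x − 336 = (2x² − 16x + 118)(−x³ − 3x² + 22x + 24) + (792x² − 2376x − 3168)
  −x³ − 3x² + 22x + 24 = (−(1/792)x − 1/132)(792x² − 2376x − 3168) + (0)
Last nonzero remainder: 792x² − 2376x − 3168. Dividing through by 792 gives the monic gcd x² − 3x − 4.
Cancel x² − 3x − 4 from numerator and denominator to get the reduced form.

(−84 + 22x − 4x² + 2x³)/(6 + x)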